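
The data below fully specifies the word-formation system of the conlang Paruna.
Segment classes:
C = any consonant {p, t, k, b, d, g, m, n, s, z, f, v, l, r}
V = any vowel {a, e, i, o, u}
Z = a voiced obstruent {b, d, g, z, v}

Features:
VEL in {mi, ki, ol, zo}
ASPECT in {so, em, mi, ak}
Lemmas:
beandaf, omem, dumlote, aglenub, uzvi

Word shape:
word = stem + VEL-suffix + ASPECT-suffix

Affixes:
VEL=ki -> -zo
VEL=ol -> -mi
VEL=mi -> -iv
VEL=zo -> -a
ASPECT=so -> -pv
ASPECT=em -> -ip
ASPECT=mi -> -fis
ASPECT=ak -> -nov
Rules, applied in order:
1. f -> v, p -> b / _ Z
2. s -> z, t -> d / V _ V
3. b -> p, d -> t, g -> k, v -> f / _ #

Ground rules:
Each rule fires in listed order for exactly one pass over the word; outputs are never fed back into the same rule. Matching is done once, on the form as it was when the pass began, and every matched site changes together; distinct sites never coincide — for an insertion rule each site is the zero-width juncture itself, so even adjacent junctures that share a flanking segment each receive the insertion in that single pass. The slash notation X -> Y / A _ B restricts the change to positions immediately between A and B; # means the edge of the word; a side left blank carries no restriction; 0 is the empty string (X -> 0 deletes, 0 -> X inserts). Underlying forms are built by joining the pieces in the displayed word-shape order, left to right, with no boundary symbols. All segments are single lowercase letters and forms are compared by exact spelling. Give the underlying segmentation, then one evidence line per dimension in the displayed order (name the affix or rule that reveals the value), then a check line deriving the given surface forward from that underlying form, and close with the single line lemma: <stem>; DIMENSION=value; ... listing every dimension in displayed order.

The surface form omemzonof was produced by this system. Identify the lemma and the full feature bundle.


underlying: omem-zo-nov
VEL=ki - signalled by the affix -zo
ASPECT=ak - signalled by the affix -nov
check: omemzonov -> omemzonov -> omemzonov -> omemzonof
lemma: omem; VEL=ki; ASPECT=ak


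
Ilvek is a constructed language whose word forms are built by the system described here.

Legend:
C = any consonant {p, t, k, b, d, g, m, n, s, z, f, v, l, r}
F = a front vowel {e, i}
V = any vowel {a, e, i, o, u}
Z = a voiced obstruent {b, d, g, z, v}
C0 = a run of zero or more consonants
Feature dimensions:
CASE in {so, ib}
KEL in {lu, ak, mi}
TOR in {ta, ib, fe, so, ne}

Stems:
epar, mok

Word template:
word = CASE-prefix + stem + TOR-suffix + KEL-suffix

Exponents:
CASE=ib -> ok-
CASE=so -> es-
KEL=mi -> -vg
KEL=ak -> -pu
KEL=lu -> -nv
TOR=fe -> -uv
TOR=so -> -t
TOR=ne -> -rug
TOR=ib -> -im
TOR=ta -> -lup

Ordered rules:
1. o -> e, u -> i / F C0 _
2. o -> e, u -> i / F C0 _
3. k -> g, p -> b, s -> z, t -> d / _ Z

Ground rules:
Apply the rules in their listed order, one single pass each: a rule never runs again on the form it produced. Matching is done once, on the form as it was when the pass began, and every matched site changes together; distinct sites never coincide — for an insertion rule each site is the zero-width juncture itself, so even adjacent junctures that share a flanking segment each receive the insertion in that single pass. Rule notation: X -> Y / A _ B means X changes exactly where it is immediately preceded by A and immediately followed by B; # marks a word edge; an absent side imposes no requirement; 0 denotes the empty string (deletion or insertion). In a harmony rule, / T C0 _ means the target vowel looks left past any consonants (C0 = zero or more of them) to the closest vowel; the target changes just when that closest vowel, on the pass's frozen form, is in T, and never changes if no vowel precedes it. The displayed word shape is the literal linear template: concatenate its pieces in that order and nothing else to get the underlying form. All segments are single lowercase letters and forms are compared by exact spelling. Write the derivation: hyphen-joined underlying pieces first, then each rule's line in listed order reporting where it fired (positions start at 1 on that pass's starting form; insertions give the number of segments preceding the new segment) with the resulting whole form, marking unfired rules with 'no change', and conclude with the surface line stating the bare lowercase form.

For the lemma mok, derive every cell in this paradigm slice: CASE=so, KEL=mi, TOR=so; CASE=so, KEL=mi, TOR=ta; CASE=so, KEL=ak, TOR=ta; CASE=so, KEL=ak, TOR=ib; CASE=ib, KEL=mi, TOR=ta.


cell CASE=so, KEL=mi, TOR=so:
underlying: es-mok-t-vg
1. o -> e, u -> i / F C0 _: fires at position(s) 4: esmektvg
2. o -> e, u -> i / F C0 _: no change
3. k -> g, p -> b, s -> z, t -> d / _ Z: fires at position(s) 6: esmekdvg
surface: esmekdvg

cell CASE=so, KEL=mi, TOR=ta:
underlying: es-mok-lup-vg
1. o -> e, u -> i / F C0 _: fires at position(s) 4: esmeklupvg
2. o -> e, u -> i / F C0 _: fires at position(s) 7: esmeklipvg
3. k -> g, p -> b, s -> z, t -> d / _ Z: fires at position(s) 8: esmeklibvg
surface: esmeklibvg

cell CASE=so, KEL=ak, TOR=ta:
underlying: es-mok-lup-pu
1. o -> e, u -> i / F C0 _: fires at position(s) 4: esmekluppu
2. o -> e, u -> i / F C0 _: fires at position(s) 7: esmeklippu
3. k -> g, p -> b, s -> z, t -> d / _ Z: no change
surface: esmeklippu

cell CASE=so, KEL=ak, TOR=ib:
underlying: es-mok-im-pu
1. o -> e, u -> i / F C0 _: fires at position(s) 4, 9: esmekimpi
2. o -> e, u -> i / F C0 _: no change
3. k -> g, p -> b, s -> z, t -> d / _ Z: no change
surface: esmekimpi

cell CASE=ib, KEL=mi, TOR=ta:
underlying: ok-mok-lup-vg
1. o -> e, u -> i / F C0 _: no change
2. o -> e, u -> i / F C0 _: no change
3. k -> g, p -> b, s -> z, t -> d / _ Z: fires at position(s) 8: okmoklubvg
surface: okmoklubvg


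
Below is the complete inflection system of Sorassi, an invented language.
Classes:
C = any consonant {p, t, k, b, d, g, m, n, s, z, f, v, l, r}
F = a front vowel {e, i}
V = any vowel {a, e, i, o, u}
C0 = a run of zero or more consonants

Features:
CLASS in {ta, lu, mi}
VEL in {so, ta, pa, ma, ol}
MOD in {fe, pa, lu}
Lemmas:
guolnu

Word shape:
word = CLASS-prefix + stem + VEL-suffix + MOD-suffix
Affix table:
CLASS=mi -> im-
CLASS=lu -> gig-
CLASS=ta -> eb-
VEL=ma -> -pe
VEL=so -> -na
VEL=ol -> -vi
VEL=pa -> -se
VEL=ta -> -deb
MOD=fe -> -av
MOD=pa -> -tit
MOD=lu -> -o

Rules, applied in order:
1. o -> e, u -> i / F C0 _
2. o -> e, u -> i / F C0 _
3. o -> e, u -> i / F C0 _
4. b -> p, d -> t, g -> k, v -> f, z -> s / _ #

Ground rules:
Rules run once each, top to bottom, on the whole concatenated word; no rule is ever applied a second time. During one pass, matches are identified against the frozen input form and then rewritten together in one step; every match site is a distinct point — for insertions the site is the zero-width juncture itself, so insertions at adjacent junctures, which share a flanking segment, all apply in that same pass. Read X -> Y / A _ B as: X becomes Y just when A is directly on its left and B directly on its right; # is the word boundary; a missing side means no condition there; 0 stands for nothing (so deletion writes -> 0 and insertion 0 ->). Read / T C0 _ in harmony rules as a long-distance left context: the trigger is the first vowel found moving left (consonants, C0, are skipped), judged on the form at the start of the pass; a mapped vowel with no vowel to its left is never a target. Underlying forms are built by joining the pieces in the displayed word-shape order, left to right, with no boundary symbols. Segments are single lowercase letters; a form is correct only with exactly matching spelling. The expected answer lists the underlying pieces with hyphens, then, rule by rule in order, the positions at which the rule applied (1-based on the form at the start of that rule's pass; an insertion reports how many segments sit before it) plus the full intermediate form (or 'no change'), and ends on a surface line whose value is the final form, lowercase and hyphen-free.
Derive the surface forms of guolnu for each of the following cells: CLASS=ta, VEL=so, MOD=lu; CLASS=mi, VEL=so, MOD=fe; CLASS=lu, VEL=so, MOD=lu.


cell CLASS=ta, VEL=so, MOD=lu:
underlying: eb-guolnu-na-o
1. o -> e, u -> i / F C0 _: fires at position(s) 4: ebgiolnunao
2. o -> e, u -> i / F C0 _: fires at position(s) 5: ebgielnunao
3. o -> e, u -> i / F C0 _: fires at position(s) 8: ebgielninao
4. b -> p, d -> t, g -> k, v -> f, z -> s / _ #: no change
surface: ebgielninao

cell CLASS=mi, VEL=so, MOD=fe:
underlying: im-guolnu-na-av
1. o -> e, u -> i / F C0 _: fires at position(s) 4: imgiolnunaav
2. o -> e, u -> i / F C0 _: fires at position(s) 5: imgielnunaav
3. o -> e, u -> i / F C0 _: fires at position(s) 8: imgielninaav
4. b -> p, d -> t, g -> k, v -> f, z -> s / _ #: fires at position(s) 12: imgielninaaf
surface: imgielninaaf

cell CLASS=lu, VEL=so, MOD=lu:
underlying: gig-guolnu-na-o
1. o -> e, u -> i / F C0 _: fires at position(s) 5: giggiolnunao
2. o -> e, u -> i / F C0 _: fires at position(s) 6: giggielnunao
3. o -> e, u -> i / F C0 _: fires at position(s) 9: giggielninao
4. b -> p, d -> t, g -> k, v -> f, z -> s / _ #: no change
surface: giggielninao


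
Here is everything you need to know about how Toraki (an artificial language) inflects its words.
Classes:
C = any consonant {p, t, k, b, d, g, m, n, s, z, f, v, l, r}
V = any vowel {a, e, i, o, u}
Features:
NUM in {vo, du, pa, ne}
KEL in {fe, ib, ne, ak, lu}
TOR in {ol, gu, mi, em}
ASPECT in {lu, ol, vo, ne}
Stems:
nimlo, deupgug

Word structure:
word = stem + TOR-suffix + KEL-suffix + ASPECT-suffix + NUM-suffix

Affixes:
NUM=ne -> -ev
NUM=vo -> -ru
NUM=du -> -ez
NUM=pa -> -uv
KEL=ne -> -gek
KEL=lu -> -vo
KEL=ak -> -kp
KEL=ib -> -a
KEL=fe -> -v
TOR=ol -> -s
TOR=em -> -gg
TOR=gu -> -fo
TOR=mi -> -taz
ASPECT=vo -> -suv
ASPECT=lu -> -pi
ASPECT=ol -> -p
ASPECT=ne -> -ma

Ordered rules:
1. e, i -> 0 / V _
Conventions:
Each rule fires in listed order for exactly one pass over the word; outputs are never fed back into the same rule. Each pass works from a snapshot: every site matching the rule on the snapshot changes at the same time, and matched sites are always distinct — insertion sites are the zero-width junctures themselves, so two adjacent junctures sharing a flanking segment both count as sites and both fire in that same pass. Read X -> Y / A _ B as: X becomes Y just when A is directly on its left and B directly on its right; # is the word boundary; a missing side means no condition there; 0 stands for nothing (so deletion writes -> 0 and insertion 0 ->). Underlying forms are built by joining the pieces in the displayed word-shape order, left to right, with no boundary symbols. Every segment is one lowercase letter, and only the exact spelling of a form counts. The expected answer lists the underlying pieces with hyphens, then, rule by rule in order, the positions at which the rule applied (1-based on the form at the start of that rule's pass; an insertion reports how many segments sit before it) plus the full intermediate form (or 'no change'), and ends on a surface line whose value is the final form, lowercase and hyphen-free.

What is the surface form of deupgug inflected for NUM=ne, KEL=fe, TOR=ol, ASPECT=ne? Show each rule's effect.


underlying: deupgug-s-v-ma-ev
1. e, i -> 0 / V _: fires at position(s) 12: deupgugsvmav
surface: deupgugsvmav


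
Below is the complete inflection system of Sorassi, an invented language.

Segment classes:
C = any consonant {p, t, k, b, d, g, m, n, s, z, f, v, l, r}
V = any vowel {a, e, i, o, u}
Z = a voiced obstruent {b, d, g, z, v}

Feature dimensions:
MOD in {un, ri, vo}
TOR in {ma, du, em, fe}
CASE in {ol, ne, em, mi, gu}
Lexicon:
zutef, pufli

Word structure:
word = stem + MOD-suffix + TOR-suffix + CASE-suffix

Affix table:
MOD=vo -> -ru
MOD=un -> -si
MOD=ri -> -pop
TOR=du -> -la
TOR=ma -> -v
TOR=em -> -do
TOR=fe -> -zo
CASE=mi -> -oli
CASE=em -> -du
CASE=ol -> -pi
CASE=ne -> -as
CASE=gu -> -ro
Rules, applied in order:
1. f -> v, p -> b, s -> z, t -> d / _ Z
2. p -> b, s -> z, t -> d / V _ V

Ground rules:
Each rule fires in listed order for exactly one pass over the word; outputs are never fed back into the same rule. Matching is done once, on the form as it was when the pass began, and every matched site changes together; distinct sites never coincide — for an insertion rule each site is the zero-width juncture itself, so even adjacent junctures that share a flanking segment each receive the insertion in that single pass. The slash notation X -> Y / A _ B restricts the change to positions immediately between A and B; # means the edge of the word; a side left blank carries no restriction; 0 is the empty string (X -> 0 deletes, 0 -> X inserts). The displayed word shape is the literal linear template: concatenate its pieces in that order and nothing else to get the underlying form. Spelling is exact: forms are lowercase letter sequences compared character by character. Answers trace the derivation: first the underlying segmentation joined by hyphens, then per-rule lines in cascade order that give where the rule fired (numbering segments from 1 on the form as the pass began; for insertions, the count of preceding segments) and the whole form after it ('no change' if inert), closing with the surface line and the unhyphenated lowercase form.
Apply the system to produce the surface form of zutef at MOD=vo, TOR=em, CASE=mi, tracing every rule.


underlying: zutef-ru-do-oli
1. f -> v, p -> b, s -> z, t -> d / _ Z: no change
2. p -> b, s -> z, t -> d / V _ V: fires at position(s) 3: zudefrudooli
surface: zudefrudooli


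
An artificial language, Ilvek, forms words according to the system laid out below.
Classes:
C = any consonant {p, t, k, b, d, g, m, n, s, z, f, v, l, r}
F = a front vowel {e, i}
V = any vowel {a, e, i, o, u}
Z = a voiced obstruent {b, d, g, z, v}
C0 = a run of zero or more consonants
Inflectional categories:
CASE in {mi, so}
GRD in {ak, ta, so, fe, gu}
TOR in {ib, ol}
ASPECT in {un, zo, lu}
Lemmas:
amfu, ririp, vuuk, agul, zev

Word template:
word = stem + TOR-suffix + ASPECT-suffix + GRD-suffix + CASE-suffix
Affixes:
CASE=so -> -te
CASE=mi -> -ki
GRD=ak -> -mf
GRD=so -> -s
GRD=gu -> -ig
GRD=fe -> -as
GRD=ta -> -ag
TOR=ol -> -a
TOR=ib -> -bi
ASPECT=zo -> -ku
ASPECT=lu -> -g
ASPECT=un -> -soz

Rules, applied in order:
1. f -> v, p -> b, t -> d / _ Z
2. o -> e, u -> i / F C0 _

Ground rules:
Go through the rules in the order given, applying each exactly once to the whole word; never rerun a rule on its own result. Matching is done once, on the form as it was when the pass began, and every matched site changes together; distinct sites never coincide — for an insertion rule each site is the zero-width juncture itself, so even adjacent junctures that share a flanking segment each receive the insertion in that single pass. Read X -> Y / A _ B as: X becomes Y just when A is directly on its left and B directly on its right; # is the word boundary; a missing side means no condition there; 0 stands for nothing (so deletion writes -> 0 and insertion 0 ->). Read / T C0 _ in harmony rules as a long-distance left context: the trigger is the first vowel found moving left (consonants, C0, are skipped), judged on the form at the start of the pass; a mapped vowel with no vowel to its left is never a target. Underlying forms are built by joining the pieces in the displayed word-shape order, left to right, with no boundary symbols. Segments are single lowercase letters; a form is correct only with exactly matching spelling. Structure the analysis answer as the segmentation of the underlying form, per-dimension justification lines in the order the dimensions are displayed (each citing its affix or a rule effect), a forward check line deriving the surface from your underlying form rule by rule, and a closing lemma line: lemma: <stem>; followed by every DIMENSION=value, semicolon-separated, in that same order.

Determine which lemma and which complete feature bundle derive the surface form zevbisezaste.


underlying: zev-bi-soz-as-te
CASE=so - signalled by the affix -te
GRD=fe - signalled by the affix -as
TOR=ib - signalled by the affix -bi
ASPECT=un - signalled by the affix -soz
check: zevbisozaste -> zevbisozaste -> zevbisezaste
lemma: zev; CASE=so; GRD=fe; TOR=ib; ASPECT=un


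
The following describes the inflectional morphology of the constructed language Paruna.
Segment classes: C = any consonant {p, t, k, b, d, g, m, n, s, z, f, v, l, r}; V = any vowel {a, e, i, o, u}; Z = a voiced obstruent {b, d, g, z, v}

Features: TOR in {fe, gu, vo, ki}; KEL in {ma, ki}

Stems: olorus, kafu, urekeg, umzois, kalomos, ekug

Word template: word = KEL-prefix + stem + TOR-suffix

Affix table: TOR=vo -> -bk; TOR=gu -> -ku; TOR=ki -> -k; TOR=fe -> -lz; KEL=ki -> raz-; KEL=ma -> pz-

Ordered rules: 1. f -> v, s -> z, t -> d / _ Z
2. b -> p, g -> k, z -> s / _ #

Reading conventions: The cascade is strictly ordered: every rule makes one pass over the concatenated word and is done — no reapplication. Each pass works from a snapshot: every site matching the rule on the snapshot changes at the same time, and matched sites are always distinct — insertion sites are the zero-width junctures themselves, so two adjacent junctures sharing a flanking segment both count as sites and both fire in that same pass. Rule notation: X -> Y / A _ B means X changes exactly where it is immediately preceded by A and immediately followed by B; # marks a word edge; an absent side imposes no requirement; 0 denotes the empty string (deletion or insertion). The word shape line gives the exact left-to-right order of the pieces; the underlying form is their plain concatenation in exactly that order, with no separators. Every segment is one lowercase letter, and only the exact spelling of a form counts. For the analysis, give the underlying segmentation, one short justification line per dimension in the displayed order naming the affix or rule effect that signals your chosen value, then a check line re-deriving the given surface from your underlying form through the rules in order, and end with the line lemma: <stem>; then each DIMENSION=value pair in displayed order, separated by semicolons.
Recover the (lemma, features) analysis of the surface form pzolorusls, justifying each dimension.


underlying: pz-olorus-lz
TOR=fe - signalled by the affix -lz
KEL=ma - signalled by the affix pz-
check: pzoloruslz -> pzoloruslz -> pzolorusls
lemma: olorus; TOR=fe; KEL=ma


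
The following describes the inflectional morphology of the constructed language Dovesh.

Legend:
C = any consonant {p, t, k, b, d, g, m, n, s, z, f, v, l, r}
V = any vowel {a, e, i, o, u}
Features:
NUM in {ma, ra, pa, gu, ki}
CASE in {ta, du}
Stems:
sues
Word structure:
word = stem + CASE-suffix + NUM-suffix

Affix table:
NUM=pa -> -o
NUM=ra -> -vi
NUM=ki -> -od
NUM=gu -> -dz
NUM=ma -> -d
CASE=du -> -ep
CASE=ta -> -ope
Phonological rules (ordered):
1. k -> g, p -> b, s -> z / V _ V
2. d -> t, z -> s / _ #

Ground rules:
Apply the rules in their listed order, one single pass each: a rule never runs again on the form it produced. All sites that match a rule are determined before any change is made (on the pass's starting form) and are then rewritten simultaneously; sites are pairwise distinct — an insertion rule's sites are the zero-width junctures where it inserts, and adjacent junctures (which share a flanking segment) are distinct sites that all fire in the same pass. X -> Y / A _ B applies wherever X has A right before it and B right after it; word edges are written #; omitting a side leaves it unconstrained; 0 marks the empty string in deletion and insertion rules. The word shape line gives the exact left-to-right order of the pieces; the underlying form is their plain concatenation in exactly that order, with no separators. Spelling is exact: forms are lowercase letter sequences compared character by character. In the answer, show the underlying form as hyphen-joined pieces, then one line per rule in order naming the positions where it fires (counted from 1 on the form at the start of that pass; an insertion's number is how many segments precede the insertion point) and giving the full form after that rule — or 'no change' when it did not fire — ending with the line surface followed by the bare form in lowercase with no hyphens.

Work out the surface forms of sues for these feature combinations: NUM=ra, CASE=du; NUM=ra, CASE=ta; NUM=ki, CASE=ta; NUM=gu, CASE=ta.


cell NUM=ra, CASE=du:
underlying: sues-ep-vi
1. k -> g, p -> b, s -> z / V _ V: fires at position(s) 4: suezepvi
2. d -> t, z -> s / _ #: no change
surface: suezepvi

cell NUM=ra, CASE=ta:
underlying: sues-ope-vi
1. k -> g, p -> b, s -> z / V _ V: fires at position(s) 4, 6: suezobevi
2. d -> t, z -> s / _ #: no change
surface: suezobevi

cell NUM=ki, CASE=ta:
underlying: sues-ope-od
1. k -> g, p -> b, s -> z / V _ V: fires at position(s) 4, 6: suezobeod
2. d -> t, z -> s / _ #: fires at position(s) 9: suezobeot
surface: suezobeot

cell NUM=gu, CASE=ta:
underlying: sues-ope-dz
1. k -> g, p -> b, s -> z / V _ V: fires at position(s) 4, 6: suezobedz
2. d -> t, z -> s / _ #: fires at position(s) 9: suezobeds
surface: suezobeds


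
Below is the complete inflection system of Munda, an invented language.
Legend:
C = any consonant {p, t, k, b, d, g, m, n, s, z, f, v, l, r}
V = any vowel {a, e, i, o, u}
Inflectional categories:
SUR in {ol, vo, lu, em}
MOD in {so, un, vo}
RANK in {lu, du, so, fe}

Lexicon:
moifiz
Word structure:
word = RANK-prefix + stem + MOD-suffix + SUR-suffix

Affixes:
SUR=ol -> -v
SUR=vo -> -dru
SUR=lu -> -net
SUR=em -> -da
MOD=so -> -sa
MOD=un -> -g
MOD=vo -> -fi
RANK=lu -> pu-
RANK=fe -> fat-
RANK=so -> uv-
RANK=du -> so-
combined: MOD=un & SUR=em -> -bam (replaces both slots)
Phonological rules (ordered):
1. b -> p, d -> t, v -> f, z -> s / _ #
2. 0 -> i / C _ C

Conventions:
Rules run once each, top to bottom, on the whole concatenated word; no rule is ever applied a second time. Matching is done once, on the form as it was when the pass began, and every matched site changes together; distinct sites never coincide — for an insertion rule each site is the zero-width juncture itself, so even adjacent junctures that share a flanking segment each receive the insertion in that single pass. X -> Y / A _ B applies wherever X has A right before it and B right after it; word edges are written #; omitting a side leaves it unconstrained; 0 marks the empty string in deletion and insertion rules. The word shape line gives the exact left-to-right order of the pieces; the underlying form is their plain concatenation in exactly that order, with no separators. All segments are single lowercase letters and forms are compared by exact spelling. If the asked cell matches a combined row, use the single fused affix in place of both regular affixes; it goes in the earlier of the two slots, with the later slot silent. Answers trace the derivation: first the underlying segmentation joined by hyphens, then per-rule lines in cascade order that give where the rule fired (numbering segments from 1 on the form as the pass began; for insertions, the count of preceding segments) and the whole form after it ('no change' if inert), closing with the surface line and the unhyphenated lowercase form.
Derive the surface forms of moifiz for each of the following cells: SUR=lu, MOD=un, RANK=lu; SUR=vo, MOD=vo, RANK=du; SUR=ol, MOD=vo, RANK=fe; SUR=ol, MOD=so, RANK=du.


cell SUR=lu, MOD=un, RANK=lu:
underlying: pu-moifiz-g-net
1. b -> p, d -> t, v -> f, z -> s / _ #: no change
2. 0 -> i / C _ C: inserts after position(s) 8, 9: pumoifiziginet
surface: pumoifiziginet

cell SUR=vo, MOD=vo, RANK=du:
underlying: so-moifiz-fi-dru
1. b -> p, d -> t, v -> f, z -> s / _ #: no change
2. 0 -> i / C _ C: inserts after position(s) 8, 11: somoifizifidiru
surface: somoifizifidiru

cell SUR=ol, MOD=vo, RANK=fe:
underlying: fat-moifiz-fi-v
1. b -> p, d -> t, v -> f, z -> s / _ #: fires at position(s) 12: fatmoifizfif
2. 0 -> i / C _ C: inserts after position(s) 3, 9: fatimoifizifif
surface: fatimoifizifif

cell SUR=ol, MOD=so, RANK=du:
underlying: so-moifiz-sa-v
1. b -> p, d -> t, v -> f, z -> s / _ #: fires at position(s) 11: somoifizsaf
2. 0 -> i / C _ C: inserts after position(s) 8: somoifizisaf
surface: somoifizisaf


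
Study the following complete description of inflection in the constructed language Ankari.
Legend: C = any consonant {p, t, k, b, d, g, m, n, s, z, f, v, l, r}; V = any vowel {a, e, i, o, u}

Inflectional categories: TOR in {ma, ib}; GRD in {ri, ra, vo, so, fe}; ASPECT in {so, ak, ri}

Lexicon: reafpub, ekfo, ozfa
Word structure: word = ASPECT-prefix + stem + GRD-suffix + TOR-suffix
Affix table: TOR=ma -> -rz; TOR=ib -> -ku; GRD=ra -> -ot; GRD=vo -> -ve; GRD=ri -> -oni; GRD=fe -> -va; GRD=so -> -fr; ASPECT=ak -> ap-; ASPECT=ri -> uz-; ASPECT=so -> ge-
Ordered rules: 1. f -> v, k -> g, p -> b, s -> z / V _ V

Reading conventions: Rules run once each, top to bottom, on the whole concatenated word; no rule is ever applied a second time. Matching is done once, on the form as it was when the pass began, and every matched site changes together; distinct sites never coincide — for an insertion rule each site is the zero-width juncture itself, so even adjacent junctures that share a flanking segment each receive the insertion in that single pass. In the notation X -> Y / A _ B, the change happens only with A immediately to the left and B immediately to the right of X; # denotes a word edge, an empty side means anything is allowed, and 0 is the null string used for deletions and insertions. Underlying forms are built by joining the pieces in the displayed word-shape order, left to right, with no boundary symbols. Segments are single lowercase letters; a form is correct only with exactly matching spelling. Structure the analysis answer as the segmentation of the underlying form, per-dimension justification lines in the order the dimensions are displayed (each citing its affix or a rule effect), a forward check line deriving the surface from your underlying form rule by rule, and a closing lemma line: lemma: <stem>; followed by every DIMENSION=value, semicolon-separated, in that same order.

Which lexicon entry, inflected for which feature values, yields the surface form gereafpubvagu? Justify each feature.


underlying: ge-reafpub-va-ku
TOR=ib - signalled by the affix -ku
GRD=fe - signalled by the affix -va
ASPECT=so - signalled by the affix ge-
check: gereafpubvaku -> gereafpubvagu
lemma: reafpub; TOR=ib; GRD=fe; ASPECT=so


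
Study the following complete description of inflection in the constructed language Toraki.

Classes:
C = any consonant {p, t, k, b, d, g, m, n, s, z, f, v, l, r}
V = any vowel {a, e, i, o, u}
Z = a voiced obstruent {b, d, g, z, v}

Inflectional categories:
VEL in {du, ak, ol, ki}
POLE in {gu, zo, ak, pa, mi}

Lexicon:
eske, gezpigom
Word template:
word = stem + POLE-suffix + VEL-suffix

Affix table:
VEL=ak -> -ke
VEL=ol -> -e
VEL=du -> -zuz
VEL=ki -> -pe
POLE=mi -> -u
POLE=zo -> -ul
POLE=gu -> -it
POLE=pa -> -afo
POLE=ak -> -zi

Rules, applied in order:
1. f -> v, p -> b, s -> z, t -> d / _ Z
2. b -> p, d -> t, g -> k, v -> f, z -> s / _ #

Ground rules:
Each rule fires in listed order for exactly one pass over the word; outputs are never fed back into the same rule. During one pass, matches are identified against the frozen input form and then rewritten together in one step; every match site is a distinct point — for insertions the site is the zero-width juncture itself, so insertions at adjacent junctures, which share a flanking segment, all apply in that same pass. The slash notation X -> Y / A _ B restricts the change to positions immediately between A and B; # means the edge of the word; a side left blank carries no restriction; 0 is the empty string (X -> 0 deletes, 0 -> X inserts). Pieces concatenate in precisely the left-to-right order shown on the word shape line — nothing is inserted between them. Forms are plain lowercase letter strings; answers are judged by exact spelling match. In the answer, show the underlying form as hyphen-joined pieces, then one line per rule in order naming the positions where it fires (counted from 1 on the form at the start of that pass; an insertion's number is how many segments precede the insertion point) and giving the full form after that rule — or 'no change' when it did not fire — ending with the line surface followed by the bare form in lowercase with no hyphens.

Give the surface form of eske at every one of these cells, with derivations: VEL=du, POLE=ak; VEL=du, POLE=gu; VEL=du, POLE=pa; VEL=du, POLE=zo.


cell VEL=du, POLE=ak:
underlying: eske-zi-zuz
1. f -> v, p -> b, s -> z, t -> d / _ Z: no change
2. b -> p, d -> t, g -> k, v -> f, z -> s / _ #: fires at position(s) 9: eskezizus
surface: eskezizus

cell VEL=du, POLE=gu:
underlying: eske-it-zuz
1. f -> v, p -> b, s -> z, t -> d / _ Z: fires at position(s) 6: eskeidzuz
2. b -> p, d -> t, g -> k, v -> f, z -> s / _ #: fires at position(s) 9: eskeidzus
surface: eskeidzus

cell VEL=du, POLE=pa:
underlying: eske-afo-zuz
1. f -> v, p -> b, s -> z, t -> d / _ Z: no change
2. b -> p, d -> t, g -> k, v -> f, z -> s / _ #: fires at position(s) 10: eskeafozus
surface: eskeafozus

cell VEL=du, POLE=zo:
underlying: eske-ul-zuz
1. f -> v, p -> b, s -> z, t -> d / _ Z: no change
2. b -> p, d -> t, g -> k, v -> f, z -> s / _ #: fires at position(s) 9: eskeulzus
surface: eskeulzus


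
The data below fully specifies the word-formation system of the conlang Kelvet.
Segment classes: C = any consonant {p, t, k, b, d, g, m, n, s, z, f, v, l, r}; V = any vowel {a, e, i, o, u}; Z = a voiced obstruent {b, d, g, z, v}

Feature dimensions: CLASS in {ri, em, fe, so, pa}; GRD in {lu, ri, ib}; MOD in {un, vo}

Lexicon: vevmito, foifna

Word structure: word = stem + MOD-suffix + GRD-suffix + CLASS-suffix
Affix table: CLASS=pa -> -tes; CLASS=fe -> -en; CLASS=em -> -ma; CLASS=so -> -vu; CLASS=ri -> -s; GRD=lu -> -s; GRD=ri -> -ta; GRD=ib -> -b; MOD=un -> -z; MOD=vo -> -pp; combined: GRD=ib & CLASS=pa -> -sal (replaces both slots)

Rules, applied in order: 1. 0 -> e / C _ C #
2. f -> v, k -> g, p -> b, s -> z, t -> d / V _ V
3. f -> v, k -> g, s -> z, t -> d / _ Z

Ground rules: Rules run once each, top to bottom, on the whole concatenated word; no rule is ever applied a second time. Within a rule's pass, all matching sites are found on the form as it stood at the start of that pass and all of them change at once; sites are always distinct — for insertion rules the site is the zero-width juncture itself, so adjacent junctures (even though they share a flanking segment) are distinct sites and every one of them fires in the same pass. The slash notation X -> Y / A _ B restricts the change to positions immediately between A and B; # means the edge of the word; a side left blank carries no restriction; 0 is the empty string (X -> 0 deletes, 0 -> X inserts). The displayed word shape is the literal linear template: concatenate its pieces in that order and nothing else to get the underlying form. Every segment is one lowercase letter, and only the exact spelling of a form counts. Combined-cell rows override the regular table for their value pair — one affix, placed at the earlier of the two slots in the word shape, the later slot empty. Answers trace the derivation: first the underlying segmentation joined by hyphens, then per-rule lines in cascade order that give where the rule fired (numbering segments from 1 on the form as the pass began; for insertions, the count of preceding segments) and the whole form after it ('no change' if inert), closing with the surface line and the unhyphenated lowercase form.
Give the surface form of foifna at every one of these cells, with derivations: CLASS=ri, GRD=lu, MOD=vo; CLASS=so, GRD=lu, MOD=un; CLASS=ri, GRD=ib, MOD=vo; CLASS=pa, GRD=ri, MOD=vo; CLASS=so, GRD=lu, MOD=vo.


cell CLASS=ri, GRD=lu, MOD=vo:
underlying: foifna-pp-s-s
1. 0 -> e / C _ C #: inserts after position(s) 9: foifnappses
2. f -> v, k -> g, p -> b, s -> z, t -> d / V _ V: no change
3. f -> v, k -> g, s -> z, t -> d / _ Z: no change
surface: foifnappses

cell CLASS=so, GRD=lu, MOD=un:
underlying: foifna-z-s-vu
1. 0 -> e / C _ C #: no change
2. f -> v, k -> g, p -> b, s -> z, t -> d / V _ V: no change
3. f -> v, k -> g, s -> z, t -> d / _ Z: fires at position(s) 8: foifnazzvu
surface: foifnazzvu

cell CLASS=ri, GRD=ib, MOD=vo:
underlying: foifna-pp-b-s
1. 0 -> e / C _ C #: inserts after position(s) 9: foifnappbes
2. f -> v, k -> g, p -> b, s -> z, t -> d / V _ V: no change
3. f -> v, k -> g, s -> z, t -> d / _ Z: no change
surface: foifnappbes

cell CLASS=pa, GRD=ri, MOD=vo:
underlying: foifna-pp-ta-tes
1. 0 -> e / C _ C #: no change
2. f -> v, k -> g, p -> b, s -> z, t -> d / V _ V: fires at position(s) 11: foifnapptades
3. f -> v, k -> g, s -> z, t -> d / _ Z: no change
surface: foifnapptades

cell CLASS=so, GRD=lu, MOD=vo:
underlying: foifna-pp-s-vu
1. 0 -> e / C _ C #: no change
2. f -> v, k -> g, p -> b, s -> z, t -> d / V _ V: no change
3. f -> v, k -> g, s -> z, t -> d / _ Z: fires at position(s) 9: foifnappzvu
surface: foifnappzvu


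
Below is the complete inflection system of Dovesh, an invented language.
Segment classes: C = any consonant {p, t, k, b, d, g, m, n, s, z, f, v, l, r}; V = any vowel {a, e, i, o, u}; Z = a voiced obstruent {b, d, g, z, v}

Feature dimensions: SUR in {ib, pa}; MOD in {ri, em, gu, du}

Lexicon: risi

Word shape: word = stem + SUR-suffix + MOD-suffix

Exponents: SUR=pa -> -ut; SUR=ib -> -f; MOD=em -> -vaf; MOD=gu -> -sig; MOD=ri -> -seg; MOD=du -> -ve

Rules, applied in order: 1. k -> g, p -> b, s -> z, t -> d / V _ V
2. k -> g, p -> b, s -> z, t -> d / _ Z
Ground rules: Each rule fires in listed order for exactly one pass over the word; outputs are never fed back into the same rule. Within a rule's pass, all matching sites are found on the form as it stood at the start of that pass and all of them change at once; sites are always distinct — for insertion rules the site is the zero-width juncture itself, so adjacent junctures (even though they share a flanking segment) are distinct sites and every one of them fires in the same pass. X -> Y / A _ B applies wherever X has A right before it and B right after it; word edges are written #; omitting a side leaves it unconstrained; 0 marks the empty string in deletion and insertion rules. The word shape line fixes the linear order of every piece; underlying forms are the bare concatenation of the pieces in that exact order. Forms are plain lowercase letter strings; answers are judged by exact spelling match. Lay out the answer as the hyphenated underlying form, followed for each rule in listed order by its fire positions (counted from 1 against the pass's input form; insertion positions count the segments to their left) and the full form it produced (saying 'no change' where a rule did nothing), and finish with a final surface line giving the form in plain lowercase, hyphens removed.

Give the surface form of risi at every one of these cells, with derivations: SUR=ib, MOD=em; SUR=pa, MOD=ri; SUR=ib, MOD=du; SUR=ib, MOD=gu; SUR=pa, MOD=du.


cell SUR=ib, MOD=em:
underlying: risi-f-vaf
1. k -> g, p -> b, s -> z, t -> d / V _ V: fires at position(s) 3: rizifvaf
2. k -> g, p -> b, s -> z, t -> d / _ Z: no change
surface: rizifvaf

cell SUR=pa, MOD=ri:
underlying: risi-ut-seg
1. k -> g, p -> b, s -> z, t -> d / V _ V: fires at position(s) 3: riziutseg
2. k -> g, p -> b, s -> z, t -> d / _ Z: no change
surface: riziutseg

cell SUR=ib, MOD=du:
underlying: risi-f-ve
1. k -> g, p -> b, s -> z, t -> d / V _ V: fires at position(s) 3: rizifve
2. k -> g, p -> b, s -> z, t -> d / _ Z: no change
surface: rizifve

cell SUR=ib, MOD=gu:
underlying: risi-f-sig
1. k -> g, p -> b, s -> z, t -> d / V _ V: fires at position(s) 3: rizifsig
2. k -> g, p -> b, s -> z, t -> d / _ Z: no change
surface: rizifsig

cell SUR=pa, MOD=du:
underlying: risi-ut-ve
1. k -> g, p -> b, s -> z, t -> d / V _ V: fires at position(s) 3: riziutve
2. k -> g, p -> b, s -> z, t -> d / _ Z: fires at position(s) 6: riziudve
surface: riziudve


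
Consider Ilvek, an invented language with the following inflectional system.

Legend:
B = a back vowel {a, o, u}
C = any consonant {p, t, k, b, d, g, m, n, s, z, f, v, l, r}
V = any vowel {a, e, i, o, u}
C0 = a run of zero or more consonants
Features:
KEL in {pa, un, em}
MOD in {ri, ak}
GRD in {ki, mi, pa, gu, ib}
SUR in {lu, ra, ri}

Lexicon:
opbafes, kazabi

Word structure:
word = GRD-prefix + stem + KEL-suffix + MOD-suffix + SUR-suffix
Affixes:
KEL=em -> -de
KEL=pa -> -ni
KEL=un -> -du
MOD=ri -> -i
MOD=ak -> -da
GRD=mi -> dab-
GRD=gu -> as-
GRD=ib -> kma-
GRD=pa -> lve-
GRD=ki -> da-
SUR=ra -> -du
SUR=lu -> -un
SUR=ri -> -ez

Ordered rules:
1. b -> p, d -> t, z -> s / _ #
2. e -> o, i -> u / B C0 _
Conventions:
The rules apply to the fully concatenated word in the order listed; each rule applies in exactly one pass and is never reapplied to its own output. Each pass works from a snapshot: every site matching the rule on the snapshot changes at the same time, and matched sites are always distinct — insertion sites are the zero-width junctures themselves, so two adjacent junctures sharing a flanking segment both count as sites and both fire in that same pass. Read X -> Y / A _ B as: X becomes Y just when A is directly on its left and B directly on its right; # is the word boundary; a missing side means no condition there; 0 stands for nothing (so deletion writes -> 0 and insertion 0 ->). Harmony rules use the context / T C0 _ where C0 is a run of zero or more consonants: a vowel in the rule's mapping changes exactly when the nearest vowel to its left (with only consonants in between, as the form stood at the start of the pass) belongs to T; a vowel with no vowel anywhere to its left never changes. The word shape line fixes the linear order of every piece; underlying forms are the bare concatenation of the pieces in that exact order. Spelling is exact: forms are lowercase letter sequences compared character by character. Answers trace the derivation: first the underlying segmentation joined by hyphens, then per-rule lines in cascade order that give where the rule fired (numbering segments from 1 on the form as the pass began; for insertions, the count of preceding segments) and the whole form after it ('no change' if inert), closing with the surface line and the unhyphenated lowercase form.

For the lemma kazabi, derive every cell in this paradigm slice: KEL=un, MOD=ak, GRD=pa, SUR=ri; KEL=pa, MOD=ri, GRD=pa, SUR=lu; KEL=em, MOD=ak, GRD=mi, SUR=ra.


cell KEL=un, MOD=ak, GRD=pa, SUR=ri:
underlying: lve-kazabi-du-da-ez
1. b -> p, d -> t, z -> s / _ #: fires at position(s) 15: lvekazabidudaes
2. e -> o, i -> u / B C0 _: fires at position(s) 9, 14: lvekazabududaos
surface: lvekazabududaos

cell KEL=pa, MOD=ri, GRD=pa, SUR=lu:
underlying: lve-kazabi-ni-i-un
1. b -> p, d -> t, z -> s / _ #: no change
2. e -> o, i -> u / B C0 _: fires at position(s) 9: lvekazabuniiun
surface: lvekazabuniiun

cell KEL=em, MOD=ak, GRD=mi, SUR=ra:
underlying: dab-kazabi-de-da-du
1. b -> p, d -> t, z -> s / _ #: no change
2. e -> o, i -> u / B C0 _: fires at position(s) 9: dabkazabudedadu
surface: dabkazabudedadu


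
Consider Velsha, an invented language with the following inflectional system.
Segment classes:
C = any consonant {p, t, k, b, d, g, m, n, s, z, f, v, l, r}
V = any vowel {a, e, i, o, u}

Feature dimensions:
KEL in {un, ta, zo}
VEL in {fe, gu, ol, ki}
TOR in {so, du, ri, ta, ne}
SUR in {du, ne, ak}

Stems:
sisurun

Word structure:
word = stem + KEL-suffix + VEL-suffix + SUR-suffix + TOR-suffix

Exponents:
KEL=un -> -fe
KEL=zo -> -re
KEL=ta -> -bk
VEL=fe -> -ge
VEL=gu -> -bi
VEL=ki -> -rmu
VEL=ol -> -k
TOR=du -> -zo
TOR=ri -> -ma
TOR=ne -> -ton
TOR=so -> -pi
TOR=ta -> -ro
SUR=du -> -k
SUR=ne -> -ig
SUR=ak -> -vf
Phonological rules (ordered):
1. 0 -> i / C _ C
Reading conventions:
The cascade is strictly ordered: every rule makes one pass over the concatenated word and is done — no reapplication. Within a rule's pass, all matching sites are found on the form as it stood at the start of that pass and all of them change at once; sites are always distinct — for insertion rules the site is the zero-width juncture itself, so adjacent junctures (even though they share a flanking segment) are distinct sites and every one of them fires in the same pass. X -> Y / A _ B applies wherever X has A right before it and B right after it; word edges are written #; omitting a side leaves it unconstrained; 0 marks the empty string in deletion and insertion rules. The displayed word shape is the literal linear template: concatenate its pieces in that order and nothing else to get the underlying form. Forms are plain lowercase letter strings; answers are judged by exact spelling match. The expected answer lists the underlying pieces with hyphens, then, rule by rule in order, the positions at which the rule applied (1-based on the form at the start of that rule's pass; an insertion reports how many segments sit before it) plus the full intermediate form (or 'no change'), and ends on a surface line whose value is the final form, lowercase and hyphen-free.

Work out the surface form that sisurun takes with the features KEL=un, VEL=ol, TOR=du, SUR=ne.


underlying: sisurun-fe-k-ig-zo
1. 0 -> i / C _ C: inserts after position(s) 7, 12: sisurunifekigizo
surface: sisurunifekigizo
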